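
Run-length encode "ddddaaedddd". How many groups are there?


Input: ddddaaedddd
Scanning for consecutive runs:
  Group 1: 'd' x 4 (positions 0-3)
  Group 2: 'a' x 2 (positions 4-5)
  Group 3: 'e' x 1 (positions 6-6)
  Group 4: 'd' x 4 (positions 7-10)
Total groups: 4

4


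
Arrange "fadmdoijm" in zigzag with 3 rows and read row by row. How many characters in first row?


Zigzag "fadmdoijm" into 3 rows:
Placing characters:
  'f' => row 0
  'a' => row 1
  'd' => row 2
  'm' => row 1
  'd' => row 0
  'o' => row 1
  'i' => row 2
  'j' => row 1
  'm' => row 0
Rows:
  Row 0: "fdm"
  Row 1: "amoj"
  Row 2: "di"
First row length: 3

3


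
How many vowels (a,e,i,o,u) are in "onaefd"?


Input: onaefd
Checking each character:
  'o' at position 0: vowel (running total: 1)
  'n' at position 1: consonant
  'a' at position 2: vowel (running total: 2)
  'e' at position 3: vowel (running total: 3)
  'f' at position 4: consonant
  'd' at position 5: consonant
Total vowels: 3

3


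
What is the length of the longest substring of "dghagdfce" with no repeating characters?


Input: "dghagdfce"
Sliding window (track last position of each char):
  Position 0 ('d'): window [0,0] length 1 -- new best
  Position 1 ('g'): window [0,1] length 2 -- new best
  Position 2 ('h'): window [0,2] length 3 -- new best
  Position 3 ('a'): window [0,3] length 4 -- new best
  Position 4 ('g'): repeat (last at 1), move window start to 2
  Position 4 ('g'): window [2,4] length 3
  Position 5 ('d'): window [2,5] length 4
  Position 6 ('f'): window [2,6] length 5 -- new best
  Position 7 ('c'): window [2,7] length 6 -- new best
  Position 8 ('e'): window [2,8] length 7 -- new best
Longest substring with no repeats: "hagdfce" with length 7

7


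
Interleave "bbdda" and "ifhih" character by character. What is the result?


Interleaving "bbdda" and "ifhih":
  Position 0: 'b' from first, 'i' from second => "bi"
  Position 1: 'b' from first, 'f' from second => "bf"
  Position 2: 'd' from first, 'h' from second => "dh"
  Position 3: 'd' from first, 'i' from second => "di"
  Position 4: 'a' from first, 'h' from second => "ah"
Result: bibfdhdiah

bibfdhdiah


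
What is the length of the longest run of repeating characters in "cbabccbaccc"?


Input: "cbabccbaccc"
Scanning for longest run:
  Position 1 ('b'): new char, reset run to 1
  Position 2 ('a'): new char, reset run to 1
  Position 3 ('b'): new char, reset run to 1
  Position 4 ('c'): new char, reset run to 1
  Position 5 ('c'): continues run of 'c', length=2
  Position 6 ('b'): new char, reset run to 1
  Position 7 ('a'): new char, reset run to 1
  Position 8 ('c'): new char, reset run to 1
  Position 9 ('c'): continues run of 'c', length=2
  Position 10 ('c'): continues run of 'c', length=3
Longest run: 'c' with length 3

3


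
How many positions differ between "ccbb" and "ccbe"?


Comparing "ccbb" and "ccbe" position by position:
  Position 0: 'c' vs 'c' => same
  Position 1: 'c' vs 'c' => same
  Position 2: 'b' vs 'b' => same
  Position 3: 'b' vs 'e' => DIFFER
Positions that differ: 1

1


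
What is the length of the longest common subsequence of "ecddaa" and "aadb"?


LCS of "ecddaa" and "aadb"
DP table:
           a    a    d    b
      0    0    0    0    0
  e   0    0    0    0    0
  c   0    0    0    0    0
  d   0    0    0    1    1
  d   0    0    0    1    1
  a   0    1    1    1    1
  a   0    1    2    2    2
LCS length = dp[6][4] = 2

2


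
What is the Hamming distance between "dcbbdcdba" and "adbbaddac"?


Comparing "dcbbdcdba" and "adbbaddac" position by position:
  Position 0: 'd' vs 'a' => differ
  Position 1: 'c' vs 'd' => differ
  Position 2: 'b' vs 'b' => same
  Position 3: 'b' vs 'b' => same
  Position 4: 'd' vs 'a' => differ
  Position 5: 'c' vs 'd' => differ
  Position 6: 'd' vs 'd' => same
  Position 7: 'b' vs 'a' => differ
  Position 8: 'a' vs 'c' => differ
Total differences (Hamming distance): 6

6


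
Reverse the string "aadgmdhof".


Input: aadgmdhof
Reading characters right to left:
  Position 8: 'f'
  Position 7: 'o'
  Position 6: 'h'
  Position 5: 'd'
  Position 4: 'm'
  Position 3: 'g'
  Position 2: 'd'
  Position 1: 'a'
  Position 0: 'a'
Reversed: fohdmgdaa

fohdmgdaa


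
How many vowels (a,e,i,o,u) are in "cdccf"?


Input: cdccf
Checking each character:
  'c' at position 0: consonant
  'd' at position 1: consonant
  'c' at position 2: consonant
  'c' at position 3: consonant
  'f' at position 4: consonant
Total vowels: 0

0


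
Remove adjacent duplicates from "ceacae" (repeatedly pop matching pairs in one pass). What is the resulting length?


Input: ceacae
Stack-based adjacent duplicate removal:
  Read 'c': push. Stack: c
  Read 'e': push. Stack: ce
  Read 'a': push. Stack: cea
  Read 'c': push. Stack: ceac
  Read 'a': push. Stack: ceaca
  Read 'e': push. Stack: ceacae
Final stack: "ceacae" (length 6)

6


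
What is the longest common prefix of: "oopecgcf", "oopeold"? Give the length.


Words: oopecgcf, oopeold
  Position 0: all 'o' => match
  Position 1: all 'o' => match
  Position 2: all 'p' => match
  Position 3: all 'e' => match
  Position 4: ('c', 'o') => mismatch, stop
LCP = "oope" (length 4)

4


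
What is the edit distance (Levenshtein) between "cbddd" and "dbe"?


Computing edit distance: "cbddd" -> "dbe"
DP table:
           d    b    e
      0    1    2    3
  c   1    1    2    3
  b   2    2    1    2
  d   3    2    2    2
  d   4    3    3    3
  d   5    4    4    4
Edit distance = dp[5][3] = 4

4


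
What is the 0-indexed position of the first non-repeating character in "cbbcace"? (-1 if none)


Input: cbbcace
Character frequencies:
  'a': 1
  'b': 2
  'c': 3
  'e': 1
Scanning left to right for freq == 1:
  Position 0 ('c'): freq=3, skip
  Position 1 ('b'): freq=2, skip
  Position 2 ('b'): freq=2, skip
  Position 3 ('c'): freq=3, skip
  Position 4 ('a'): unique! => answer = 4

4


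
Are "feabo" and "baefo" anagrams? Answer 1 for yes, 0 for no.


Strings: "feabo", "baefo"
Sorted first:  abefo
Sorted second: abefo
Sorted forms match => anagrams

1


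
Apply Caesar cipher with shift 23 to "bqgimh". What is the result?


Caesar cipher: shift "bqgimh" by 23
  'b' (pos 1) + 23 = pos 24 = 'y'
  'q' (pos 16) + 23 = pos 13 = 'n'
  'g' (pos 6) + 23 = pos 3 = 'd'
  'i' (pos 8) + 23 = pos 5 = 'f'
  'm' (pos 12) + 23 = pos 9 = 'j'
  'h' (pos 7) + 23 = pos 4 = 'e'
Result: yndfje

yndfje


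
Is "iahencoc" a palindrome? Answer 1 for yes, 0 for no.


Input: iahencoc
Reversed: cocnehai
  Compare pos 0 ('i') with pos 7 ('c'): MISMATCH
  Compare pos 1 ('a') with pos 6 ('o'): MISMATCH
  Compare pos 2 ('h') with pos 5 ('c'): MISMATCH
  Compare pos 3 ('e') with pos 4 ('n'): MISMATCH
Result: not a palindrome

0


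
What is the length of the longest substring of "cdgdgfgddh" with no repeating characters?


Input: "cdgdgfgddh"
Sliding window (track last position of each char):
  Position 0 ('c'): window [0,0] length 1 -- new best
  Position 1 ('d'): window [0,1] length 2 -- new best
  Position 2 ('g'): window [0,2] length 3 -- new best
  Position 3 ('d'): repeat (last at 1), move window start to 2
  Position 3 ('d'): window [2,3] length 2
  Position 4 ('g'): repeat (last at 2), move window start to 3
  Position 4 ('g'): window [3,4] length 2
  Position 5 ('f'): window [3,5] length 3
  Position 6 ('g'): repeat (last at 4), move window start to 5
  Position 6 ('g'): window [5,6] length 2
  Position 7 ('d'): window [5,7] length 3
  Position 8 ('d'): repeat (last at 7), move window start to 8
  Position 8 ('d'): window [8,8] length 1
  Position 9 ('h'): window [8,9] length 2
Longest substring with no repeats: "cdg" with length 3

3


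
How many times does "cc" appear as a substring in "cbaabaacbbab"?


Searching for "cc" in "cbaabaacbbab"
Scanning each position:
  Position 0: "cb" => no
  Position 1: "ba" => no
  Position 2: "aa" => no
  Position 3: "ab" => no
  Position 4: "ba" => no
  Position 5: "aa" => no
  Position 6: "ac" => no
  Position 7: "cb" => no
  Position 8: "bb" => no
  Position 9: "ba" => no
  Position 10: "ab" => no
Total occurrences: 0

0


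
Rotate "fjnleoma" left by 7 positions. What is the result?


Input: "fjnleoma", rotate left by 7
First 7 characters: "fjnleom"
Remaining characters: "a"
Concatenate remaining + first: "a" + "fjnleom" = "afjnleom"

afjnleom


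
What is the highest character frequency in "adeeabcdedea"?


Input: adeeabcdedea
Character counts:
  'a': 3
  'b': 1
  'c': 1
  'd': 3
  'e': 4
Maximum frequency: 4

4


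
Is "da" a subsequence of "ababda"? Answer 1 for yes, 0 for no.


Check if "da" is a subsequence of "ababda"
Greedy scan:
  Position 0 ('a'): no match needed
  Position 1 ('b'): no match needed
  Position 2 ('a'): no match needed
  Position 3 ('b'): no match needed
  Position 4 ('d'): matches sub[0] = 'd'
  Position 5 ('a'): matches sub[1] = 'a'
All 2 characters matched => is a subsequence

1


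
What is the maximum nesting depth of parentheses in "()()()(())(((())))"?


Input: "()()()(())(((())))"
Tracking depth:
  Position 0 '(': depth becomes 1
  Position 1 ')': depth becomes 0
  Position 2 '(': depth becomes 1
  Position 3 ')': depth becomes 0
  Position 4 '(': depth becomes 1
  Position 5 ')': depth becomes 0
  Position 6 '(': depth becomes 1
  Position 7 '(': depth becomes 2
  Position 8 ')': depth becomes 1
  Position 9 ')': depth becomes 0
  Position 10 '(': depth becomes 1
  Position 11 '(': depth becomes 2
  Position 12 '(': depth becomes 3
  Position 13 '(': depth becomes 4
  Position 14 ')': depth becomes 3
  Position 15 ')': depth becomes 2
  Position 16 ')': depth becomes 1
  Position 17 ')': depth becomes 0
Maximum depth reached: 4

4


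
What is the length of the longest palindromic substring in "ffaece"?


Input: "ffaece"
Checking substrings for palindromes:
  [3:6] "ece" (len 3) => palindrome
  [0:2] "ff" (len 2) => palindrome
Longest palindromic substring: "ece" with length 3

3


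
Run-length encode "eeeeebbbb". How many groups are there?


Input: eeeeebbbb
Scanning for consecutive runs:
  Group 1: 'e' x 5 (positions 0-4)
  Group 2: 'b' x 4 (positions 5-8)
Total groups: 2

2


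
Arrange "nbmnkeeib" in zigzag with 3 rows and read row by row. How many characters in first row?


Zigzag "nbmnkeeib" into 3 rows:
Placing characters:
  'n' => row 0
  'b' => row 1
  'm' => row 2
  'n' => row 1
  'k' => row 0
  'e' => row 1
  'e' => row 2
  'i' => row 1
  'b' => row 0
Rows:
  Row 0: "nkb"
  Row 1: "bnei"
  Row 2: "me"
First row length: 3

3


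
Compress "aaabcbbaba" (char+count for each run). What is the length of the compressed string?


Input: aaabcbbaba
Runs:
  'a' x 3 => "a3"
  'b' x 1 => "b1"
  'c' x 1 => "c1"
  'b' x 2 => "b2"
  'a' x 1 => "a1"
  'b' x 1 => "b1"
  'a' x 1 => "a1"
Compressed: "a3b1c1b2a1b1a1"
Compressed length: 14

14


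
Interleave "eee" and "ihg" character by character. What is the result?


Interleaving "eee" and "ihg":
  Position 0: 'e' from first, 'i' from second => "ei"
  Position 1: 'e' from first, 'h' from second => "eh"
  Position 2: 'e' from first, 'g' from second => "eg"
Result: eieheg

eieheg


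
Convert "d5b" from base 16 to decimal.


Input: "d5b" in base 16
Positional expansion:
  Digit 'd' (value 13) x 16^2 = 3328
  Digit '5' (value 5) x 16^1 = 80
  Digit 'b' (value 11) x 16^0 = 11
Sum = 3419

3419


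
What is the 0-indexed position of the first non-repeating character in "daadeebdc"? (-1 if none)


Input: daadeebdc
Character frequencies:
  'a': 2
  'b': 1
  'c': 1
  'd': 3
  'e': 2
Scanning left to right for freq == 1:
  Position 0 ('d'): freq=3, skip
  Position 1 ('a'): freq=2, skip
  Position 2 ('a'): freq=2, skip
  Position 3 ('d'): freq=3, skip
  Position 4 ('e'): freq=2, skip
  Position 5 ('e'): freq=2, skip
  Position 6 ('b'): unique! => answer = 6

6


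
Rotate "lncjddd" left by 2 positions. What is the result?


Input: "lncjddd", rotate left by 2
First 2 characters: "ln"
Remaining characters: "cjddd"
Concatenate remaining + first: "cjddd" + "ln" = "cjdddln"

cjdddln


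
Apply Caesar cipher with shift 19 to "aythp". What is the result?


Caesar cipher: shift "aythp" by 19
  'a' (pos 0) + 19 = pos 19 = 't'
  'y' (pos 24) + 19 = pos 17 = 'r'
  't' (pos 19) + 19 = pos 12 = 'm'
  'h' (pos 7) + 19 = pos 0 = 'a'
  'p' (pos 15) + 19 = pos 8 = 'i'
Result: trmai

trmai


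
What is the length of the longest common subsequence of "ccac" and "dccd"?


LCS of "ccac" and "dccd"
DP table:
           d    c    c    d
      0    0    0    0    0
  c   0    0    1    1    1
  c   0    0    1    2    2
  a   0    0    1    2    2
  c   0    0    1    2    2
LCS length = dp[4][4] = 2

2


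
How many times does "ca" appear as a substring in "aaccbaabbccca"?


Searching for "ca" in "aaccbaabbccca"
Scanning each position:
  Position 0: "aa" => no
  Position 1: "ac" => no
  Position 2: "cc" => no
  Position 3: "cb" => no
  Position 4: "ba" => no
  Position 5: "aa" => no
  Position 6: "ab" => no
  Position 7: "bb" => no
  Position 8: "bc" => no
  Position 9: "cc" => no
  Position 10: "cc" => no
  Position 11: "ca" => MATCH
Total occurrences: 1

1


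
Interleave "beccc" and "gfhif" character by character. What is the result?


Interleaving "beccc" and "gfhif":
  Position 0: 'b' from first, 'g' from second => "bg"
  Position 1: 'e' from first, 'f' from second => "ef"
  Position 2: 'c' from first, 'h' from second => "ch"
  Position 3: 'c' from first, 'i' from second => "ci"
  Position 4: 'c' from first, 'f' from second => "cf"
Result: bgefchcicf

bgefchcicf


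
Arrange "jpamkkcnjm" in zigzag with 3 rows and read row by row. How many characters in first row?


Zigzag "jpamkkcnjm" into 3 rows:
Placing characters:
  'j' => row 0
  'p' => row 1
  'a' => row 2
  'm' => row 1
  'k' => row 0
  'k' => row 1
  'c' => row 2
  'n' => row 1
  'j' => row 0
  'm' => row 1
Rows:
  Row 0: "jkj"
  Row 1: "pmknm"
  Row 2: "ac"
First row length: 3

3


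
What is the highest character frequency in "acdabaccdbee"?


Input: acdabaccdbee
Character counts:
  'a': 3
  'b': 2
  'c': 3
  'd': 2
  'e': 2
Maximum frequency: 3

3


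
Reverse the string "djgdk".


Input: djgdk
Reading characters right to left:
  Position 4: 'k'
  Position 3: 'd'
  Position 2: 'g'
  Position 1: 'j'
  Position 0: 'd'
Reversed: kdgjd

kdgjd


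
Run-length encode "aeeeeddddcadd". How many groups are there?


Input: aeeeeddddcadd
Scanning for consecutive runs:
  Group 1: 'a' x 1 (positions 0-0)
  Group 2: 'e' x 4 (positions 1-4)
  Group 3: 'd' x 4 (positions 5-8)
  Group 4: 'c' x 1 (positions 9-9)
  Group 5: 'a' x 1 (positions 10-10)
  Group 6: 'd' x 2 (positions 11-12)
Total groups: 6

6


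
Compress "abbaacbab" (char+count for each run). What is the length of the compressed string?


Input: abbaacbab
Runs:
  'a' x 1 => "a1"
  'b' x 2 => "b2"
  'a' x 2 => "a2"
  'c' x 1 => "c1"
  'b' x 1 => "b1"
  'a' x 1 => "a1"
  'b' x 1 => "b1"
Compressed: "a1b2a2c1b1a1b1"
Compressed length: 14

14


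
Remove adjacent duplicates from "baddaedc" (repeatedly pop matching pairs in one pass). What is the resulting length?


Input: baddaedc
Stack-based adjacent duplicate removal:
  Read 'b': push. Stack: b
  Read 'a': push. Stack: ba
  Read 'd': push. Stack: bad
  Read 'd': matches stack top 'd' => pop. Stack: ba
  Read 'a': matches stack top 'a' => pop. Stack: b
  Read 'e': push. Stack: be
  Read 'd': push. Stack: bed
  Read 'c': push. Stack: bedc
Final stack: "bedc" (length 4)

4


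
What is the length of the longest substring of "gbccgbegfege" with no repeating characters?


Input: "gbccgbegfege"
Sliding window (track last position of each char):
  Position 0 ('g'): window [0,0] length 1 -- new best
  Position 1 ('b'): window [0,1] length 2 -- new best
  Position 2 ('c'): window [0,2] length 3 -- new best
  Position 3 ('c'): repeat (last at 2), move window start to 3
  Position 3 ('c'): window [3,3] length 1
  Position 4 ('g'): window [3,4] length 2
  Position 5 ('b'): window [3,5] length 3
  Position 6 ('e'): window [3,6] length 4 -- new best
  Position 7 ('g'): repeat (last at 4), move window start to 5
  Position 7 ('g'): window [5,7] length 3
  Position 8 ('f'): window [5,8] length 4
  Position 9 ('e'): repeat (last at 6), move window start to 7
  Position 9 ('e'): window [7,9] length 3
  Position 10 ('g'): repeat (last at 7), move window start to 8
  Position 10 ('g'): window [8,10] length 3
  Position 11 ('e'): repeat (last at 9), move window start to 10
  Position 11 ('e'): window [10,11] length 2
Longest substring with no repeats: "cgbe" with length 4

4


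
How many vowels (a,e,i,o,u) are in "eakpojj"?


Input: eakpojj
Checking each character:
  'e' at position 0: vowel (running total: 1)
  'a' at position 1: vowel (running total: 2)
  'k' at position 2: consonant
  'p' at position 3: consonant
  'o' at position 4: vowel (running total: 3)
  'j' at position 5: consonant
  'j' at position 6: consonant
Total vowels: 3

3


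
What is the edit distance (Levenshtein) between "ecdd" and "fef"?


Computing edit distance: "ecdd" -> "fef"
DP table:
           f    e    f
      0    1    2    3
  e   1    1    1    2
  c   2    2    2    2
  d   3    3    3    3
  d   4    4    4    4
Edit distance = dp[4][3] = 4

4


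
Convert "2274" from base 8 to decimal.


Input: "2274" in base 8
Positional expansion:
  Digit '2' (value 2) x 8^3 = 1024
  Digit '2' (value 2) x 8^2 = 128
  Digit '7' (value 7) x 8^1 = 56
  Digit '4' (value 4) x 8^0 = 4
Sum = 1212

1212


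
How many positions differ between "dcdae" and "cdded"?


Comparing "dcdae" and "cdded" position by position:
  Position 0: 'd' vs 'c' => DIFFER
  Position 1: 'c' vs 'd' => DIFFER
  Position 2: 'd' vs 'd' => same
  Position 3: 'a' vs 'e' => DIFFER
  Position 4: 'e' vs 'd' => DIFFER
Positions that differ: 4

4


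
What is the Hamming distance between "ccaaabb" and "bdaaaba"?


Comparing "ccaaabb" and "bdaaaba" position by position:
  Position 0: 'c' vs 'b' => differ
  Position 1: 'c' vs 'd' => differ
  Position 2: 'a' vs 'a' => same
  Position 3: 'a' vs 'a' => same
  Position 4: 'a' vs 'a' => same
  Position 5: 'b' vs 'b' => same
  Position 6: 'b' vs 'a' => differ
Total differences (Hamming distance): 3

3


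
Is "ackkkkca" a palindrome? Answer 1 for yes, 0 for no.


Input: ackkkkca
Reversed: ackkkkca
  Compare pos 0 ('a') with pos 7 ('a'): match
  Compare pos 1 ('c') with pos 6 ('c'): match
  Compare pos 2 ('k') with pos 5 ('k'): match
  Compare pos 3 ('k') with pos 4 ('k'): match
Result: palindrome

1


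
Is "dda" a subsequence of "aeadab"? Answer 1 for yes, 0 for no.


Check if "dda" is a subsequence of "aeadab"
Greedy scan:
  Position 0 ('a'): no match needed
  Position 1 ('e'): no match needed
  Position 2 ('a'): no match needed
  Position 3 ('d'): matches sub[0] = 'd'
  Position 4 ('a'): no match needed
  Position 5 ('b'): no match needed
Only matched 1/3 characters => not a subsequence

0


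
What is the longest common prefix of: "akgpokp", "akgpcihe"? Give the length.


Words: akgpokp, akgpcihe
  Position 0: all 'a' => match
  Position 1: all 'k' => match
  Position 2: all 'g' => match
  Position 3: all 'p' => match
  Position 4: ('o', 'c') => mismatch, stop
LCP = "akgp" (length 4)

4


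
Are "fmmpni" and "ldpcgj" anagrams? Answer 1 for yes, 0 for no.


Strings: "fmmpni", "ldpcgj"
Sorted first:  fimmnp
Sorted second: cdgjlp
Differ at position 0: 'f' vs 'c' => not anagrams

0


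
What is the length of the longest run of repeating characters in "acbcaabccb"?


Input: "acbcaabccb"
Scanning for longest run:
  Position 1 ('c'): new char, reset run to 1
  Position 2 ('b'): new char, reset run to 1
  Position 3 ('c'): new char, reset run to 1
  Position 4 ('a'): new char, reset run to 1
  Position 5 ('a'): continues run of 'a', length=2
  Position 6 ('b'): new char, reset run to 1
  Position 7 ('c'): new char, reset run to 1
  Position 8 ('c'): continues run of 'c', length=2
  Position 9 ('b'): new char, reset run to 1
Longest run: 'a' with length 2

2


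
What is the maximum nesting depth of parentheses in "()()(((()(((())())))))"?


Input: "()()(((()(((())())))))"
Tracking depth:
  Position 0 '(': depth becomes 1
  Position 1 ')': depth becomes 0
  Position 2 '(': depth becomes 1
  Position 3 ')': depth becomes 0
  Position 4 '(': depth becomes 1
  Position 5 '(': depth becomes 2
  Position 6 '(': depth becomes 3
  Position 7 '(': depth becomes 4
  Position 8 ')': depth becomes 3
  Position 9 '(': depth becomes 4
  Position 10 '(': depth becomes 5
  Position 11 '(': depth becomes 6
  Position 12 '(': depth becomes 7
  Position 13 ')': depth becomes 6
  Position 14 ')': depth becomes 5
  Position 15 '(': depth becomes 6
  Position 16 ')': depth becomes 5
  Position 17 ')': depth becomes 4
  Position 18 ')': depth becomes 3
  Position 19 ')': depth becomes 2
  Position 20 ')': depth becomes 1
  Position 21 ')': depth becomes 0
Maximum depth reached: 7

7


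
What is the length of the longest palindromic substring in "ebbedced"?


Input: "ebbedced"
Checking substrings for palindromes:
  [0:4] "ebbe" (len 4) => palindrome
  [1:3] "bb" (len 2) => palindrome
Longest palindromic substring: "ebbe" with length 4

4


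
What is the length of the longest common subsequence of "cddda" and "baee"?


LCS of "cddda" and "baee"
DP table:
           b    a    e    e
      0    0    0    0    0
  c   0    0    0    0    0
  d   0    0    0    0    0
  d   0    0    0    0    0
  d   0    0    0    0    0
  a   0    0    1    1    1
LCS length = dp[5][4] = 1

1


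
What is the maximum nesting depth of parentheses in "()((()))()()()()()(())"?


Input: "()((()))()()()()()(())"
Tracking depth:
  Position 0 '(': depth becomes 1
  Position 1 ')': depth becomes 0
  Position 2 '(': depth becomes 1
  Position 3 '(': depth becomes 2
  Position 4 '(': depth becomes 3
  Position 5 ')': depth becomes 2
  Position 6 ')': depth becomes 1
  Position 7 ')': depth becomes 0
  Position 8 '(': depth becomes 1
  Position 9 ')': depth becomes 0
  Position 10 '(': depth becomes 1
  Position 11 ')': depth becomes 0
  Position 12 '(': depth becomes 1
  Position 13 ')': depth becomes 0
  Position 14 '(': depth becomes 1
  Position 15 ')': depth becomes 0
  Position 16 '(': depth becomes 1
  Position 17 ')': depth becomes 0
  Position 18 '(': depth becomes 1
  Position 19 '(': depth becomes 2
  Position 20 ')': depth becomes 1
  Position 21 ')': depth becomes 0
Maximum depth reached: 3

3


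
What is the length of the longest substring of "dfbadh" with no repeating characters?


Input: "dfbadh"
Sliding window (track last position of each char):
  Position 0 ('d'): window [0,0] length 1 -- new best
  Position 1 ('f'): window [0,1] length 2 -- new best
  Position 2 ('b'): window [0,2] length 3 -- new best
  Position 3 ('a'): window [0,3] length 4 -- new best
  Position 4 ('d'): repeat (last at 0), move window start to 1
  Position 4 ('d'): window [1,4] length 4
  Position 5 ('h'): window [1,5] length 5 -- new best
Longest substring with no repeats: "fbadh" with length 5

5


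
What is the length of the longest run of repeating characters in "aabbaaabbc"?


Input: "aabbaaabbc"
Scanning for longest run:
  Position 1 ('a'): continues run of 'a', length=2
  Position 2 ('b'): new char, reset run to 1
  Position 3 ('b'): continues run of 'b', length=2
  Position 4 ('a'): new char, reset run to 1
  Position 5 ('a'): continues run of 'a', length=2
  Position 6 ('a'): continues run of 'a', length=3
  Position 7 ('b'): new char, reset run to 1
  Position 8 ('b'): continues run of 'b', length=2
  Position 9 ('c'): new char, reset run to 1
Longest run: 'a' with length 3

3


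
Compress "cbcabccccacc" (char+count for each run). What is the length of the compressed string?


Input: cbcabccccacc
Runs:
  'c' x 1 => "c1"
  'b' x 1 => "b1"
  'c' x 1 => "c1"
  'a' x 1 => "a1"
  'b' x 1 => "b1"
  'c' x 4 => "c4"
  'a' x 1 => "a1"
  'c' x 2 => "c2"
Compressed: "c1b1c1a1b1c4a1c2"
Compressed length: 16

16


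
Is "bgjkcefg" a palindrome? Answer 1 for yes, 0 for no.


Input: bgjkcefg
Reversed: gfeckjgb
  Compare pos 0 ('b') with pos 7 ('g'): MISMATCH
  Compare pos 1 ('g') with pos 6 ('f'): MISMATCH
  Compare pos 2 ('j') with pos 5 ('e'): MISMATCH
  Compare pos 3 ('k') with pos 4 ('c'): MISMATCH
Result: not a palindrome

0


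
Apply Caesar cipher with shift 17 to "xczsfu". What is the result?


Caesar cipher: shift "xczsfu" by 17
  'x' (pos 23) + 17 = pos 14 = 'o'
  'c' (pos 2) + 17 = pos 19 = 't'
  'z' (pos 25) + 17 = pos 16 = 'q'
  's' (pos 18) + 17 = pos 9 = 'j'
  'f' (pos 5) + 17 = pos 22 = 'w'
  'u' (pos 20) + 17 = pos 11 = 'l'
Result: otqjwl

otqjwl


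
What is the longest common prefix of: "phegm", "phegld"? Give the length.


Words: phegm, phegld
  Position 0: all 'p' => match
  Position 1: all 'h' => match
  Position 2: all 'e' => match
  Position 3: all 'g' => match
  Position 4: ('m', 'l') => mismatch, stop
LCP = "pheg" (length 4)

4


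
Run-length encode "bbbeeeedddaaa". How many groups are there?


Input: bbbeeeedddaaa
Scanning for consecutive runs:
  Group 1: 'b' x 3 (positions 0-2)
  Group 2: 'e' x 4 (positions 3-6)
  Group 3: 'd' x 3 (positions 7-9)
  Group 4: 'a' x 3 (positions 10-12)
Total groups: 4

4


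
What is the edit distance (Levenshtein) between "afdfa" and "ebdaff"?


Computing edit distance: "afdfa" -> "ebdaff"
DP table:
           e    b    d    a    f    f
      0    1    2    3    4    5    6
  a   1    1    2    3    3    4    5
  f   2    2    2    3    4    3    4
  d   3    3    3    2    3    4    4
  f   4    4    4    3    3    3    4
  a   5    5    5    4    3    4    4
Edit distance = dp[5][6] = 4

4


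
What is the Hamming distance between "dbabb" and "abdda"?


Comparing "dbabb" and "abdda" position by position:
  Position 0: 'd' vs 'a' => differ
  Position 1: 'b' vs 'b' => same
  Position 2: 'a' vs 'd' => differ
  Position 3: 'b' vs 'd' => differ
  Position 4: 'b' vs 'a' => differ
Total differences (Hamming distance): 4

4


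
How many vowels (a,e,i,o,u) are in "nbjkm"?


Input: nbjkm
Checking each character:
  'n' at position 0: consonant
  'b' at position 1: consonant
  'j' at position 2: consonant
  'k' at position 3: consonant
  'm' at position 4: consonant
Total vowels: 0

0


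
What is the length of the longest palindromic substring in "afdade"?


Input: "afdade"
Checking substrings for palindromes:
  [2:5] "dad" (len 3) => palindrome
Longest palindromic substring: "dad" with length 3

3


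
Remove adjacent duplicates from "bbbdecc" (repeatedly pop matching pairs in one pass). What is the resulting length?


Input: bbbdecc
Stack-based adjacent duplicate removal:
  Read 'b': push. Stack: b
  Read 'b': matches stack top 'b' => pop. Stack: (empty)
  Read 'b': push. Stack: b
  Read 'd': push. Stack: bd
  Read 'e': push. Stack: bde
  Read 'c': push. Stack: bdec
  Read 'c': matches stack top 'c' => pop. Stack: bde
Final stack: "bde" (length 3)

3


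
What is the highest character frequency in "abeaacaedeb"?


Input: abeaacaedeb
Character counts:
  'a': 4
  'b': 2
  'c': 1
  'd': 1
  'e': 3
Maximum frequency: 4

4


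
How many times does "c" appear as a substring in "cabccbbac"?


Searching for "c" in "cabccbbac"
Scanning each position:
  Position 0: "c" => MATCH
  Position 1: "a" => no
  Position 2: "b" => no
  Position 3: "c" => MATCH
  Position 4: "c" => MATCH
  Position 5: "b" => no
  Position 6: "b" => no
  Position 7: "a" => no
  Position 8: "c" => MATCH
Total occurrences: 4

4


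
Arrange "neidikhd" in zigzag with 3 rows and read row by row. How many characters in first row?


Zigzag "neidikhd" into 3 rows:
Placing characters:
  'n' => row 0
  'e' => row 1
  'i' => row 2
  'd' => row 1
  'i' => row 0
  'k' => row 1
  'h' => row 2
  'd' => row 1
Rows:
  Row 0: "ni"
  Row 1: "edkd"
  Row 2: "ih"
First row length: 2

2


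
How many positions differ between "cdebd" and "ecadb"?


Comparing "cdebd" and "ecadb" position by position:
  Position 0: 'c' vs 'e' => DIFFER
  Position 1: 'd' vs 'c' => DIFFER
  Position 2: 'e' vs 'a' => DIFFER
  Position 3: 'b' vs 'd' => DIFFER
  Position 4: 'd' vs 'b' => DIFFER
Positions that differ: 5

5


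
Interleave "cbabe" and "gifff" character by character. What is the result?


Interleaving "cbabe" and "gifff":
  Position 0: 'c' from first, 'g' from second => "cg"
  Position 1: 'b' from first, 'i' from second => "bi"
  Position 2: 'a' from first, 'f' from second => "af"
  Position 3: 'b' from first, 'f' from second => "bf"
  Position 4: 'e' from first, 'f' from second => "ef"
Result: cgbiafbfef

cgbiafbfef


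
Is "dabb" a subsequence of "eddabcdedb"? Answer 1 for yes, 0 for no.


Check if "dabb" is a subsequence of "eddabcdedb"
Greedy scan:
  Position 0 ('e'): no match needed
  Position 1 ('d'): matches sub[0] = 'd'
  Position 2 ('d'): no match needed
  Position 3 ('a'): matches sub[1] = 'a'
  Position 4 ('b'): matches sub[2] = 'b'
  Position 5 ('c'): no match needed
  Position 6 ('d'): no match needed
  Position 7 ('e'): no match needed
  Position 8 ('d'): no match needed
  Position 9 ('b'): matches sub[3] = 'b'
All 4 characters matched => is a subsequence

1


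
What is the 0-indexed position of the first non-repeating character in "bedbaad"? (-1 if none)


Input: bedbaad
Character frequencies:
  'a': 2
  'b': 2
  'd': 2
  'e': 1
Scanning left to right for freq == 1:
  Position 0 ('b'): freq=2, skip
  Position 1 ('e'): unique! => answer = 1

1


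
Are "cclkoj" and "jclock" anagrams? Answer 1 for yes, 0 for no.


Strings: "cclkoj", "jclock"
Sorted first:  ccjklo
Sorted second: ccjklo
Sorted forms match => anagrams

1


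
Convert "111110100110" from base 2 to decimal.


Input: "111110100110" in base 2
Positional expansion:
  Digit '1' (value 1) x 2^11 = 2048
  Digit '1' (value 1) x 2^10 = 1024
  Digit '1' (value 1) x 2^9 = 512
  Digit '1' (value 1) x 2^8 = 256
  Digit '1' (value 1) x 2^7 = 128
  Digit '0' (value 0) x 2^6 = 0
  Digit '1' (value 1) x 2^5 = 32
  Digit '0' (value 0) x 2^4 = 0
  Digit '0' (value 0) x 2^3 = 0
  Digit '1' (value 1) x 2^2 = 4
  Digit '1' (value 1) x 2^1 = 2
  Digit '0' (value 0) x 2^0 = 0
Sum = 4006

4006


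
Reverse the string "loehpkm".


Input: loehpkm
Reading characters right to left:
  Position 6: 'm'
  Position 5: 'k'
  Position 4: 'p'
  Position 3: 'h'
  Position 2: 'e'
  Position 1: 'o'
  Position 0: 'l'
Reversed: mkpheol

mkpheol


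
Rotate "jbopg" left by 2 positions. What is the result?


Input: "jbopg", rotate left by 2
First 2 characters: "jb"
Remaining characters: "opg"
Concatenate remaining + first: "opg" + "jb" = "opgjb"

opgjb


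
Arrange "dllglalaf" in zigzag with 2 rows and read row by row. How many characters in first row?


Zigzag "dllglalaf" into 2 rows:
Placing characters:
  'd' => row 0
  'l' => row 1
  'l' => row 0
  'g' => row 1
  'l' => row 0
  'a' => row 1
  'l' => row 0
  'a' => row 1
  'f' => row 0
Rows:
  Row 0: "dlllf"
  Row 1: "lgaa"
First row length: 5

5


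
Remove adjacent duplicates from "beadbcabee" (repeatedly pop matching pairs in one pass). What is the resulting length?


Input: beadbcabee
Stack-based adjacent duplicate removal:
  Read 'b': push. Stack: b
  Read 'e': push. Stack: be
  Read 'a': push. Stack: bea
  Read 'd': push. Stack: bead
  Read 'b': push. Stack: beadb
  Read 'c': push. Stack: beadbc
  Read 'a': push. Stack: beadbca
  Read 'b': push. Stack: beadbcab
  Read 'e': push. Stack: beadbcabe
  Read 'e': matches stack top 'e' => pop. Stack: beadbcab
Final stack: "beadbcab" (length 8)

8


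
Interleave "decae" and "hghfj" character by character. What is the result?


Interleaving "decae" and "hghfj":
  Position 0: 'd' from first, 'h' from second => "dh"
  Position 1: 'e' from first, 'g' from second => "eg"
  Position 2: 'c' from first, 'h' from second => "ch"
  Position 3: 'a' from first, 'f' from second => "af"
  Position 4: 'e' from first, 'j' from second => "ej"
Result: dhegchafej

dhegchafej


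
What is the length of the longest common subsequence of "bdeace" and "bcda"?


LCS of "bdeace" and "bcda"
DP table:
           b    c    d    a
      0    0    0    0    0
  b   0    1    1    1    1
  d   0    1    1    2    2
  e   0    1    1    2    2
  a   0    1    1    2    3
  c   0    1    2    2    3
  e   0    1    2    2    3
LCS length = dp[6][4] = 3

3


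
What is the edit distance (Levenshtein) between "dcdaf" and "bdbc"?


Computing edit distance: "dcdaf" -> "bdbc"
DP table:
           b    d    b    c
      0    1    2    3    4
  d   1    1    1    2    3
  c   2    2    2    2    2
  d   3    3    2    3    3
  a   4    4    3    3    4
  f   5    5    4    4    4
Edit distance = dp[5][4] = 4

4


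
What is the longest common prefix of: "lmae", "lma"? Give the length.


Words: lmae, lma
  Position 0: all 'l' => match
  Position 1: all 'm' => match
  Position 2: all 'a' => match
LCP = "lma" (length 3)

3


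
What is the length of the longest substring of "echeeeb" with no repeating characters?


Input: "echeeeb"
Sliding window (track last position of each char):
  Position 0 ('e'): window [0,0] length 1 -- new best
  Position 1 ('c'): window [0,1] length 2 -- new best
  Position 2 ('h'): window [0,2] length 3 -- new best
  Position 3 ('e'): repeat (last at 0), move window start to 1
  Position 3 ('e'): window [1,3] length 3
  Position 4 ('e'): repeat (last at 3), move window start to 4
  Position 4 ('e'): window [4,4] length 1
  Position 5 ('e'): repeat (last at 4), move window start to 5
  Position 5 ('e'): window [5,5] length 1
  Position 6 ('b'): window [5,6] length 2
Longest substring with no repeats: "ech" with length 3

3


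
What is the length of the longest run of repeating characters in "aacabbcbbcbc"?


Input: "aacabbcbbcbc"
Scanning for longest run:
  Position 1 ('a'): continues run of 'a', length=2
  Position 2 ('c'): new char, reset run to 1
  Position 3 ('a'): new char, reset run to 1
  Position 4 ('b'): new char, reset run to 1
  Position 5 ('b'): continues run of 'b', length=2
  Position 6 ('c'): new char, reset run to 1
  Position 7 ('b'): new char, reset run to 1
  Position 8 ('b'): continues run of 'b', length=2
  Position 9 ('c'): new char, reset run to 1
  Position 10 ('b'): new char, reset run to 1
  Position 11 ('c'): new char, reset run to 1
Longest run: 'a' with length 2

2


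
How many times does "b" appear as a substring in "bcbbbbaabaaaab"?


Searching for "b" in "bcbbbbaabaaaab"
Scanning each position:
  Position 0: "b" => MATCH
  Position 1: "c" => no
  Position 2: "b" => MATCH
  Position 3: "b" => MATCH
  Position 4: "b" => MATCH
  Position 5: "b" => MATCH
  Position 6: "a" => no
  Position 7: "a" => no
  Position 8: "b" => MATCH
  Position 9: "a" => no
  Position 10: "a" => no
  Position 11: "a" => no
  Position 12: "a" => no
  Position 13: "b" => MATCH
Total occurrences: 7

7


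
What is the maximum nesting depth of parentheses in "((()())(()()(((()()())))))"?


Input: "((()())(()()(((()()())))))"
Tracking depth:
  Position 0 '(': depth becomes 1
  Position 1 '(': depth becomes 2
  Position 2 '(': depth becomes 3
  Position 3 ')': depth becomes 2
  Position 4 '(': depth becomes 3
  Position 5 ')': depth becomes 2
  Position 6 ')': depth becomes 1
  Position 7 '(': depth becomes 2
  Position 8 '(': depth becomes 3
  Position 9 ')': depth becomes 2
  Position 10 '(': depth becomes 3
  Position 11 ')': depth becomes 2
  Position 12 '(': depth becomes 3
  Position 13 '(': depth becomes 4
  Position 14 '(': depth becomes 5
  Position 15 '(': depth becomes 6
  Position 16 ')': depth becomes 5
  Position 17 '(': depth becomes 6
  Position 18 ')': depth becomes 5
  Position 19 '(': depth becomes 6
  Position 20 ')': depth becomes 5
  Position 21 ')': depth becomes 4
  Position 22 ')': depth becomes 3
  Position 23 ')': depth becomes 2
  Position 24 ')': depth becomes 1
  Position 25 ')': depth becomes 0
Maximum depth reached: 6

6


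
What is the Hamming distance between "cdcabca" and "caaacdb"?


Comparing "cdcabca" and "caaacdb" position by position:
  Position 0: 'c' vs 'c' => same
  Position 1: 'd' vs 'a' => differ
  Position 2: 'c' vs 'a' => differ
  Position 3: 'a' vs 'a' => same
  Position 4: 'b' vs 'c' => differ
  Position 5: 'c' vs 'd' => differ
  Position 6: 'a' vs 'b' => differ
Total differences (Hamming distance): 5

5


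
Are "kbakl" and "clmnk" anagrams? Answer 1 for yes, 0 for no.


Strings: "kbakl", "clmnk"
Sorted first:  abkkl
Sorted second: cklmn
Differ at position 0: 'a' vs 'c' => not anagrams

0


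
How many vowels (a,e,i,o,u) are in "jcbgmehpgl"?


Input: jcbgmehpgl
Checking each character:
  'j' at position 0: consonant
  'c' at position 1: consonant
  'b' at position 2: consonant
  'g' at position 3: consonant
  'm' at position 4: consonant
  'e' at position 5: vowel (running total: 1)
  'h' at position 6: consonant
  'p' at position 7: consonant
  'g' at position 8: consonant
  'l' at position 9: consonant
Total vowels: 1

1


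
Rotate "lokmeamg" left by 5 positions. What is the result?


Input: "lokmeamg", rotate left by 5
First 5 characters: "lokme"
Remaining characters: "amg"
Concatenate remaining + first: "amg" + "lokme" = "amglokme"

amglokme


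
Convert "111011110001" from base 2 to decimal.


Input: "111011110001" in base 2
Positional expansion:
  Digit '1' (value 1) x 2^11 = 2048
  Digit '1' (value 1) x 2^10 = 1024
  Digit '1' (value 1) x 2^9 = 512
  Digit '0' (value 0) x 2^8 = 0
  Digit '1' (value 1) x 2^7 = 128
  Digit '1' (value 1) x 2^6 = 64
  Digit '1' (value 1) x 2^5 = 32
  Digit '1' (value 1) x 2^4 = 16
  Digit '0' (value 0) x 2^3 = 0
  Digit '0' (value 0) x 2^2 = 0
  Digit '0' (value 0) x 2^1 = 0
  Digit '1' (value 1) x 2^0 = 1
Sum = 3825

3825


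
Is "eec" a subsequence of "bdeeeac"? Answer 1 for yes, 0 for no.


Check if "eec" is a subsequence of "bdeeeac"
Greedy scan:
  Position 0 ('b'): no match needed
  Position 1 ('d'): no match needed
  Position 2 ('e'): matches sub[0] = 'e'
  Position 3 ('e'): matches sub[1] = 'e'
  Position 4 ('e'): no match needed
  Position 5 ('a'): no match needed
  Position 6 ('c'): matches sub[2] = 'c'
All 3 characters matched => is a subsequence

1


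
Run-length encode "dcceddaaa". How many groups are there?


Input: dcceddaaa
Scanning for consecutive runs:
  Group 1: 'd' x 1 (positions 0-0)
  Group 2: 'c' x 2 (positions 1-2)
  Group 3: 'e' x 1 (positions 3-3)
  Group 4: 'd' x 2 (positions 4-5)
  Group 5: 'a' x 3 (positions 6-8)
Total groups: 5

5


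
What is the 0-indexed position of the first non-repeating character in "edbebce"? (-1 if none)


Input: edbebce
Character frequencies:
  'b': 2
  'c': 1
  'd': 1
  'e': 3
Scanning left to right for freq == 1:
  Position 0 ('e'): freq=3, skip
  Position 1 ('d'): unique! => answer = 1

1


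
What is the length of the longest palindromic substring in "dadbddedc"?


Input: "dadbddedc"
Checking substrings for palindromes:
  [0:3] "dad" (len 3) => palindrome
  [2:5] "dbd" (len 3) => palindrome
  [5:8] "ded" (len 3) => palindrome
  [4:6] "dd" (len 2) => palindrome
Longest palindromic substring: "dad" with length 3

3


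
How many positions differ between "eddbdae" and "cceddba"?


Comparing "eddbdae" and "cceddba" position by position:
  Position 0: 'e' vs 'c' => DIFFER
  Position 1: 'd' vs 'c' => DIFFER
  Position 2: 'd' vs 'e' => DIFFER
  Position 3: 'b' vs 'd' => DIFFER
  Position 4: 'd' vs 'd' => same
  Position 5: 'a' vs 'b' => DIFFER
  Position 6: 'e' vs 'a' => DIFFER
Positions that differ: 6

6


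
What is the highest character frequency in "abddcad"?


Input: abddcad
Character counts:
  'a': 2
  'b': 1
  'c': 1
  'd': 3
Maximum frequency: 3

3


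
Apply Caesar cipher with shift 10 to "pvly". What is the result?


Caesar cipher: shift "pvly" by 10
  'p' (pos 15) + 10 = pos 25 = 'z'
  'v' (pos 21) + 10 = pos 5 = 'f'
  'l' (pos 11) + 10 = pos 21 = 'v'
  'y' (pos 24) + 10 = pos 8 = 'i'
Result: zfvi

zfvi
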